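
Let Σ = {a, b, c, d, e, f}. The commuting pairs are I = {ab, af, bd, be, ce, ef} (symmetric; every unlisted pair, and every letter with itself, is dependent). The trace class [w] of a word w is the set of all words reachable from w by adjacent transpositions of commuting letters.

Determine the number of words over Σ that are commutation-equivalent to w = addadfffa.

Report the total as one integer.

drop 0:a onto floor
drop 1:d onto {0:a}
drop 2:d onto {1:d}
drop 3:a onto {2:d}
drop 4:d onto {3:a}
drop 5:f onto {4:d}
drop 6:f onto {5:f}
drop 7:f onto {6:f}
drop 8:a onto {4:d}
ground layer = {0:a}
drop-orders for the pieces not yet dropped (sum over which currently-grounded one goes next):
  1 to go: {7} 1  {8} 1
  2 to go: {6,7} 1  {7,8} 2
  3 to go: {5,6,7} 1  {6,7,8} 3
  4 to go: {5,6,7,8} 4
  5 to go: {4,5,6,7,8} 4
  6 to go: {3,4,5,6,7,8} 4
  7 to go: {2,3,4,5,6,7,8} 4
  if 0:a drops first: 4 orders

4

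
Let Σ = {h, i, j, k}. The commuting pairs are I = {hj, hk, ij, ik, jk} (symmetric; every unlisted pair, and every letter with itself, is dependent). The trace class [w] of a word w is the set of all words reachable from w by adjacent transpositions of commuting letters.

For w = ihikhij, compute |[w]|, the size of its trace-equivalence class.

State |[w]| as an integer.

0(i) covers ∅
1(h) covers 0:i
2(i) covers 1:h
3(k) covers ∅
4(h) covers 2:i
5(i) covers 4:h
6(j) covers ∅
floor of heap: 0:i, 3:k, 6:j
completions by unplaced set U, small U first (add the entries for U minus each lowest piece of U):
  |U|=1: {3}:1  {5}:1  {6}:1
  |U|=2: {3,5}:2  {3,6}:2  {4,5}:1  {5,6}:2
  |U|=3: {2,4,5}:1  {3,4,5}:3  {3,5,6}:6  {4,5,6}:3
  |U|=4: {1,2,4,5}:1  {2,3,4,5}:4  {2,4,5,6}:4  {3,4,5,6}:12
  |U|=5: {0,1,2,4,5}:1  {1,2,3,4,5}:5  {1,2,4,5,6}:5  {2,3,4,5,6}:20
  start at 0(i): 30
  start at 3(k): 6
  start at 6(j): 6
sum over floor = 42

42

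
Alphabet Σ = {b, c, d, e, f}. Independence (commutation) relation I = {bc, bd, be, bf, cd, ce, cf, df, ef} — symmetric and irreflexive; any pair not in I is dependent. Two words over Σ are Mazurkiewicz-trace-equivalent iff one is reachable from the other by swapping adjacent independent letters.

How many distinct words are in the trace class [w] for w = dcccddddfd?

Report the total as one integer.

840

drop 0:d onto floor
drop 1:c onto floor
drop 2:c onto {1:c}
drop 3:c onto {2:c}
drop 4:d onto {0:d}
drop 5:d onto {4:d}
drop 6:d onto {5:d}
drop 7:d onto {6:d}
drop 8:f onto floor
drop 9:d onto {7:d}
ground layer = {0:d, 1:c, 8:f}
drop-orders for the pieces not yet dropped (sum over which currently-grounded one goes next):
  1 to go: {3} 1  {8} 1  {9} 1
  2 to go: {2,3} 1  {3,8} 2  {3,9} 2  {7,9} 1  {8,9} 2
  3 to go: {1,2,3} 1  {2,3,8} 3  {2,3,9} 3  {3,7,9} 3  {3,8,9} 6  {6,7,9} 1  {7,8,9} 3
  4 to go: {1,2,3,8} 4  {1,2,3,9} 4  {2,3,7,9} 6  {2,3,8,9} 12  {3,6,7,9} 4  {3,7,8,9} 12  {5,6,7,9} 1  {6,7,8,9} 4
  5 to go: {1,2,3,7,9} 10  {1,2,3,8,9} 20  {2,3,6,7,9} 10  {2,3,7,8,9} 30  {3,5,6,7,9} 5  {3,6,7,8,9} 20  {4,5,6,7,9} 1  {5,6,7,8,9} 5
  6 to go: {0,4,5,6,7,9} 1  {1,2,3,6,7,9} 20  {1,2,3,7,8,9} 60  {2,3,5,6,7,9} 15  {2,3,6,7,8,9} 60  {3,4,5,6,7,9} 6  {3,5,6,7,8,9} 30  {4,5,6,7,8,9} 6
  7 to go: {0,3,4,5,6,7,9} 7  {0,4,5,6,7,8,9} 7  {1,2,3,5,6,7,9} 35  {1,2,3,6,7,8,9} 140  {2,3,4,5,6,7,9} 21  {2,3,5,6,7,8,9} 105  {3,4,5,6,7,8,9} 42
  8 to go: {0,2,3,4,5,6,7,9} 28  {0,3,4,5,6,7,8,9} 56  {1,2,3,4,5,6,7,9} 56  {1,2,3,5,6,7,8,9} 280  {2,3,4,5,6,7,8,9} 168
  if 0:d drops first: 504 orders
  if 1:c drops first: 252 orders
  if 8:f drops first: 84 orders
heap linearizations: 840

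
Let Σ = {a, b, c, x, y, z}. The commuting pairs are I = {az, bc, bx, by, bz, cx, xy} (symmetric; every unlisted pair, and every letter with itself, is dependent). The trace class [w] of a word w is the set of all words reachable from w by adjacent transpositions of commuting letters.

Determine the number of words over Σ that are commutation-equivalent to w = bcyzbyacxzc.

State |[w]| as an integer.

0(b) covers ∅
1(c) covers ∅
2(y) covers 1:c
3(z) covers 2:y
4(b) covers 0:b
5(y) covers 3:z
6(a) covers 4:b, 5:y
7(c) covers 6:a
8(x) covers 6:a
9(z) covers 7:c, 8:x
10(c) covers 9:z
floor of heap: 0:b, 1:c
completions by unplaced set U, small U first (add the entries for U minus each lowest piece of U):
  |U|=1: {10}:1
  |U|=2: {9,10}:1
  |U|=3: {7,9,10}:1  {8,9,10}:1
  |U|=4: {7,8,9,10}:2
  |U|=5: {6,7,8,9,10}:2
  |U|=6: {4,6,7,8,9,10}:2  {5,6,7,8,9,10}:2
  |U|=7: {0,4,6,7,8,9,10}:2  {3,5,6,7,8,9,10}:2  {4,5,6,7,8,9,10}:4
  |U|=8: {0,4,5,6,7,8,9,10}:6  {2,3,5,6,7,8,9,10}:2  {3,4,5,6,7,8,9,10}:6
  |U|=9: {0,3,4,5,6,7,8,9,10}:12  {1,2,3,5,6,7,8,9,10}:2  {2,3,4,5,6,7,8,9,10}:8
  start at 0(b): 10
  start at 1(c): 20
sum over floor = 30

30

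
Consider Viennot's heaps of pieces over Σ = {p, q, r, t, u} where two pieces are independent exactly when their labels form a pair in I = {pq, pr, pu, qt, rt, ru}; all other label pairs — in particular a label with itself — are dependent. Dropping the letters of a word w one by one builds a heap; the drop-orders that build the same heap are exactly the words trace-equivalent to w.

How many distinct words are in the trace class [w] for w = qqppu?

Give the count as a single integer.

#0=q has no predecessor
#1=q depends on [0:q]
#2=p has no predecessor
#3=p depends on [2:p]
#4=u depends on [1:q]
sources: [0:q, 2:p]
N(rest) = Σ N(rest − s) over sources s of rest; N(one piece) = 1:
  size 1 → [3]=1  [4]=1
  size 2 → [1,4]=1  [2,3]=1  [3,4]=2
  size 3 → [0,1,4]=1  [1,3,4]=3  [2,3,4]=3
  first=0(q) contributes 6
  first=2(p) contributes 4
|[w]| = 10

10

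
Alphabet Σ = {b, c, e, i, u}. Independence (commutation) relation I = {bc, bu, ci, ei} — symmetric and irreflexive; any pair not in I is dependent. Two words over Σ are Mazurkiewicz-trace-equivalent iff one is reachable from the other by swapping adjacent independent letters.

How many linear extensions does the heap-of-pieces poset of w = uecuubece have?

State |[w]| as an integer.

0(u) covers ∅
1(e) covers 0:u
2(c) covers 1:e
3(u) covers 2:c
4(u) covers 3:u
5(b) covers 1:e
6(e) covers 4:u, 5:b
7(c) covers 6:e
8(e) covers 7:c
floor of heap: 0:u
completions by unplaced set U, small U first (add the entries for U minus each lowest piece of U):
  |U|=1: {8}:1
  |U|=2: {7,8}:1
  |U|=3: {6,7,8}:1
  |U|=4: {4,6,7,8}:1  {5,6,7,8}:1
  |U|=5: {3,4,6,7,8}:1  {4,5,6,7,8}:2
  |U|=6: {2,3,4,6,7,8}:1  {3,4,5,6,7,8}:3
  |U|=7: {2,3,4,5,6,7,8}:4
  start at 0(u): 4

4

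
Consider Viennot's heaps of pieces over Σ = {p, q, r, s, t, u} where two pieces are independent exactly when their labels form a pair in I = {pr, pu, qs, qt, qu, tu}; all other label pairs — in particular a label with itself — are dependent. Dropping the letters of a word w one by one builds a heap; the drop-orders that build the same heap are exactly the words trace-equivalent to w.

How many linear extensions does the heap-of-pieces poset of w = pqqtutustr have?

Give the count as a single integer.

246

#0=p has no predecessor
#1=q depends on [0:p]
#2=q depends on [1:q]
#3=t depends on [0:p]
#4=u has no predecessor
#5=t depends on [3:t]
#6=u depends on [4:u]
#7=s depends on [5:t, 6:u]
#8=t depends on [7:s]
#9=r depends on [2:q, 8:t]
sources: [0:p, 4:u]
N(rest) = Σ N(rest − s) over sources s of rest; N(one piece) = 1:
  size 1 → [9]=1
  size 2 → [2,9]=1  [8,9]=1
  size 3 → [1,2,9]=1  [2,8,9]=2  [7,8,9]=1
  size 4 → [1,2,8,9]=3  [2,7,8,9]=3  [5,7,8,9]=1  [6,7,8,9]=1
  size 5 → [1,2,7,8,9]=6  [2,5,7,8,9]=4  [2,6,7,8,9]=4  [3,5,7,8,9]=1  [4,6,7,8,9]=1  [5,6,7,8,9]=2
  size 6 → [1,2,5,7,8,9]=10  [1,2,6,7,8,9]=10  [2,3,5,7,8,9]=5  [2,4,6,7,8,9]=5  [2,5,6,7,8,9]=10  [3,5,6,7,8,9]=3  [4,5,6,7,8,9]=3
  size 7 → [1,2,3,5,7,8,9]=15  [1,2,4,6,7,8,9]=15  [1,2,5,6,7,8,9]=30  [2,3,5,6,7,8,9]=18  [2,4,5,6,7,8,9]=18  [3,4,5,6,7,8,9]=6
  size 8 → [0,1,2,3,5,7,8,9]=15  [1,2,3,5,6,7,8,9]=63  [1,2,4,5,6,7,8,9]=63  [2,3,4,5,6,7,8,9]=42
  first=0(p) contributes 168
  first=4(u) contributes 78
|[w]| = 246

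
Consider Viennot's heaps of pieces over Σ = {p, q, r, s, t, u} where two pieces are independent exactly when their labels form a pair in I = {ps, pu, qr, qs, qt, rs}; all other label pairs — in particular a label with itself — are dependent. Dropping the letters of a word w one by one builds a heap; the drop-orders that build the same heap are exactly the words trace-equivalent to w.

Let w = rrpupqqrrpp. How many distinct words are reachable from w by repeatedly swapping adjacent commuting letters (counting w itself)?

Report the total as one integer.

18

0(r) covers ∅
1(r) covers 0:r
2(p) covers 1:r
3(u) covers 1:r
4(p) covers 2:p
5(q) covers 3:u, 4:p
6(q) covers 5:q
7(r) covers 3:u, 4:p
8(r) covers 7:r
9(p) covers 6:q, 8:r
10(p) covers 9:p
floor of heap: 0:r
completions by unplaced set U, small U first (add the entries for U minus each lowest piece of U):
  |U|=1: {10}:1
  |U|=2: {9,10}:1
  |U|=3: {6,9,10}:1  {8,9,10}:1
  |U|=4: {5,6,9,10}:1  {6,8,9,10}:2  {7,8,9,10}:1
  |U|=5: {5,6,8,9,10}:3  {6,7,8,9,10}:3
  |U|=6: {5,6,7,8,9,10}:6
  |U|=7: {3,5,6,7,8,9,10}:6  {4,5,6,7,8,9,10}:6
  |U|=8: {2,4,5,6,7,8,9,10}:6  {3,4,5,6,7,8,9,10}:12
  |U|=9: {2,3,4,5,6,7,8,9,10}:18
  start at 0(r): 18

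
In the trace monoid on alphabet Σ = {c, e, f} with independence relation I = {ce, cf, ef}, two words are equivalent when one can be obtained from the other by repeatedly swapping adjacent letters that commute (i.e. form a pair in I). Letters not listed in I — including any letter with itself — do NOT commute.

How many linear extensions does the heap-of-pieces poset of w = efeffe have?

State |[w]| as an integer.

20

drop 0:e onto floor
drop 1:f onto floor
drop 2:e onto {0:e}
drop 3:f onto {1:f}
drop 4:f onto {3:f}
drop 5:e onto {2:e}
ground layer = {0:e, 1:f}
drop-orders for the pieces not yet dropped (sum over which currently-grounded one goes next):
  1 to go: {4} 1  {5} 1
  2 to go: {2,5} 1  {3,4} 1  {4,5} 2
  3 to go: {0,2,5} 1  {1,3,4} 1  {2,4,5} 3  {3,4,5} 3
  4 to go: {0,2,4,5} 4  {1,3,4,5} 4  {2,3,4,5} 6
  if 0:e drops first: 10 orders
  if 1:f drops first: 10 orders
heap linearizations: 20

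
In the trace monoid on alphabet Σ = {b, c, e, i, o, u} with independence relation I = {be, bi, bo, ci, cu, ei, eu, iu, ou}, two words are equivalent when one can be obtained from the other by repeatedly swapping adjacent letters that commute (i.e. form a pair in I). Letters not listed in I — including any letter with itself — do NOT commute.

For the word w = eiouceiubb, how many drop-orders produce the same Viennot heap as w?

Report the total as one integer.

piece 0:e — minimal
piece 1:i — minimal
piece 2:o rests on {0:e, 1:i}
piece 3:u — minimal
piece 4:c rests on {2:o}
piece 5:e rests on {4:c}
piece 6:i rests on {2:o}
piece 7:u rests on {3:u}
piece 8:b rests on {4:c, 7:u}
piece 9:b rests on {8:b}
minimal pieces: {0:e, 1:i, 3:u}
ways to finish when only these pieces remain (= sum over removing one remaining piece with nothing left below it):
  1 left: {5}→1  {6}→1  {9}→1
  2 left: {5,6}→2  {5,9}→2  {6,9}→2  {8,9}→1
  3 left: {5,6,9}→6  {5,8,9}→3  {6,8,9}→3  {7,8,9}→1
  4 left: {3,7,8,9}→1  {4,5,8,9}→3  {5,6,8,9}→12  {5,7,8,9}→4  {6,7,8,9}→4
  5 left: {3,5,7,8,9}→5  {3,6,7,8,9}→5  {4,5,6,8,9}→15  {4,5,7,8,9}→7  {5,6,7,8,9}→20
  6 left: {2,4,5,6,8,9}→15  {3,4,5,7,8,9}→12  {3,5,6,7,8,9}→30  {4,5,6,7,8,9}→42
  7 left: {0,2,4,5,6,8,9}→15  {1,2,4,5,6,8,9}→15  {2,4,5,6,7,8,9}→57  {3,4,5,6,7,8,9}→84
  8 left: {0,1,2,4,5,6,8,9}→30  {0,2,4,5,6,7,8,9}→72  {1,2,4,5,6,7,8,9}→72  {2,3,4,5,6,7,8,9}→141
  placing 0:e first → 213 extensions
  placing 1:i first → 213 extensions
  placing 3:u first → 174 extensions
total linear extensions = 600

600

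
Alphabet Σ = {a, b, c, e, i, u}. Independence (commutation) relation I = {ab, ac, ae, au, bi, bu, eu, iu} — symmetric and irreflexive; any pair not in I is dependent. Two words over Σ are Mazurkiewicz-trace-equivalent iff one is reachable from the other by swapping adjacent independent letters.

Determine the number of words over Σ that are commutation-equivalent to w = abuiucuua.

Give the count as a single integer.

drop 0:a onto floor
drop 1:b onto floor
drop 2:u onto floor
drop 3:i onto {0:a}
drop 4:u onto {2:u}
drop 5:c onto {1:b, 3:i, 4:u}
drop 6:u onto {5:c}
drop 7:u onto {6:u}
drop 8:a onto {3:i}
ground layer = {0:a, 1:b, 2:u}
drop-orders for the pieces not yet dropped (sum over which currently-grounded one goes next):
  1 to go: {7} 1  {8} 1
  2 to go: {6,7} 1  {7,8} 2
  3 to go: {5,6,7} 1  {6,7,8} 3
  4 to go: {1,5,6,7} 1  {4,5,6,7} 1  {5,6,7,8} 4
  5 to go: {1,4,5,6,7} 2  {1,5,6,7,8} 5  {2,4,5,6,7} 1  {3,5,6,7,8} 4  {4,5,6,7,8} 5
  6 to go: {0,3,5,6,7,8} 4  {1,2,4,5,6,7} 3  {1,3,5,6,7,8} 9  {1,4,5,6,7,8} 12  {2,4,5,6,7,8} 6  {3,4,5,6,7,8} 9
  7 to go: {0,1,3,5,6,7,8} 13  {0,3,4,5,6,7,8} 13  {1,2,4,5,6,7,8} 21  {1,3,4,5,6,7,8} 30  {2,3,4,5,6,7,8} 15
  if 0:a drops first: 66 orders
  if 1:b drops first: 28 orders
  if 2:u drops first: 56 orders
heap linearizations: 150

150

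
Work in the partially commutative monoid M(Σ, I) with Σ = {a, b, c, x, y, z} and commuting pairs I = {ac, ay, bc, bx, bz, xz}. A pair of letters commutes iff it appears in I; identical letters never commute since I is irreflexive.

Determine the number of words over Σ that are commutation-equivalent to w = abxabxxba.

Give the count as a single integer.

12

#0=a has no predecessor
#1=b depends on [0:a]
#2=x depends on [0:a]
#3=a depends on [1:b, 2:x]
#4=b depends on [3:a]
#5=x depends on [3:a]
#6=x depends on [5:x]
#7=b depends on [4:b]
#8=a depends on [6:x, 7:b]
sources: [0:a]
N(rest) = Σ N(rest − s) over sources s of rest; N(one piece) = 1:
  size 1 → [8]=1
  size 2 → [6,8]=1  [7,8]=1
  size 3 → [4,7,8]=1  [5,6,8]=1  [6,7,8]=2
  size 4 → [4,6,7,8]=3  [5,6,7,8]=3
  size 5 → [4,5,6,7,8]=6
  size 6 → [3,4,5,6,7,8]=6
  size 7 → [1,3,4,5,6,7,8]=6  [2,3,4,5,6,7,8]=6
  first=0(a) contributes 12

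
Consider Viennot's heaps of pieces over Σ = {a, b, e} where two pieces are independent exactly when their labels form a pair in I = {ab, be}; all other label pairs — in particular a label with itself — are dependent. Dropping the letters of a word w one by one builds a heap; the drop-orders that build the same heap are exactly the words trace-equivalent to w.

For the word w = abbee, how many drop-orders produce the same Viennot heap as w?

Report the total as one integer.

piece 0:a — minimal
piece 1:b — minimal
piece 2:b rests on {1:b}
piece 3:e rests on {0:a}
piece 4:e rests on {3:e}
minimal pieces: {0:a, 1:b}
ways to finish when only these pieces remain (= sum over removing one remaining piece with nothing left below it):
  1 left: {2}→1  {4}→1
  2 left: {1,2}→1  {2,4}→2  {3,4}→1
  3 left: {0,3,4}→1  {1,2,4}→3  {2,3,4}→3
  placing 0:a first → 6 extensions
  placing 1:b first → 4 extensions
total linear extensions = 10

10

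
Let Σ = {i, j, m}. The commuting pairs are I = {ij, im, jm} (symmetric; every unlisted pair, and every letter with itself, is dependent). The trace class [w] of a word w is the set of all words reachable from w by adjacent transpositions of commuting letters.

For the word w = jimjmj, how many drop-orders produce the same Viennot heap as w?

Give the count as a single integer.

60

0(j) covers ∅
1(i) covers ∅
2(m) covers ∅
3(j) covers 0:j
4(m) covers 2:m
5(j) covers 3:j
floor of heap: 0:j, 1:i, 2:m
completions by unplaced set U, small U first (add the entries for U minus each lowest piece of U):
  |U|=1: {1}:1  {4}:1  {5}:1
  |U|=2: {1,4}:2  {1,5}:2  {2,4}:1  {3,5}:1  {4,5}:2
  |U|=3: {0,3,5}:1  {1,2,4}:3  {1,3,5}:3  {1,4,5}:6  {2,4,5}:3  {3,4,5}:3
  |U|=4: {0,1,3,5}:4  {0,3,4,5}:4  {1,2,4,5}:12  {1,3,4,5}:12  {2,3,4,5}:6
  start at 0(j): 30
  start at 1(i): 10
  start at 2(m): 20
sum over floor = 60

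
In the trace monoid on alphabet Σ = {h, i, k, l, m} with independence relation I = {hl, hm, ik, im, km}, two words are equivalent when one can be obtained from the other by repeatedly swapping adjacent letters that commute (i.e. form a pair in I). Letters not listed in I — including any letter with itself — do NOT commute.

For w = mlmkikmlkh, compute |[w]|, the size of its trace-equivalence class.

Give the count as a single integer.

0(m) covers ∅
1(l) covers 0:m
2(m) covers 1:l
3(k) covers 1:l
4(i) covers 1:l
5(k) covers 3:k
6(m) covers 2:m
7(l) covers 4:i, 5:k, 6:m
8(k) covers 7:l
9(h) covers 8:k
floor of heap: 0:m
completions by unplaced set U, small U first (add the entries for U minus each lowest piece of U):
  |U|=1: {9}:1
  |U|=2: {8,9}:1
  |U|=3: {7,8,9}:1
  |U|=4: {4,7,8,9}:1  {5,7,8,9}:1  {6,7,8,9}:1
  |U|=5: {2,6,7,8,9}:1  {3,5,7,8,9}:1  {4,5,7,8,9}:2  {4,6,7,8,9}:2  {5,6,7,8,9}:2
  |U|=6: {2,4,6,7,8,9}:3  {2,5,6,7,8,9}:3  {3,4,5,7,8,9}:3  {3,5,6,7,8,9}:3  {4,5,6,7,8,9}:6
  |U|=7: {2,3,5,6,7,8,9}:6  {2,4,5,6,7,8,9}:12  {3,4,5,6,7,8,9}:12
  |U|=8: {2,3,4,5,6,7,8,9}:30
  start at 0(m): 30

30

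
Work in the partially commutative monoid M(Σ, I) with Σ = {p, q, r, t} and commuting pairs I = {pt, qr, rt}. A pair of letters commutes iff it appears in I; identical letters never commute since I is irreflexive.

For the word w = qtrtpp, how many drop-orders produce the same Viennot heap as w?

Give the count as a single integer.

0(q) covers ∅
1(t) covers 0:q
2(r) covers ∅
3(t) covers 1:t
4(p) covers 0:q, 2:r
5(p) covers 4:p
floor of heap: 0:q, 2:r
completions by unplaced set U, small U first (add the entries for U minus each lowest piece of U):
  |U|=1: {3}:1  {5}:1
  |U|=2: {1,3}:1  {3,5}:2  {4,5}:1
  |U|=3: {1,3,5}:3  {2,4,5}:1  {3,4,5}:3
  |U|=4: {1,3,4,5}:6  {2,3,4,5}:4
  start at 0(q): 10
  start at 2(r): 6
sum over floor = 16

16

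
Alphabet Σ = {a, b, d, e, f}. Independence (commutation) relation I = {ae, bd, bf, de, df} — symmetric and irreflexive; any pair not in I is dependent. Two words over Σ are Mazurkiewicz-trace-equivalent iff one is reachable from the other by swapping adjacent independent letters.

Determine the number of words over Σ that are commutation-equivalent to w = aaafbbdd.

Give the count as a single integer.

0(a) covers ∅
1(a) covers 0:a
2(a) covers 1:a
3(f) covers 2:a
4(b) covers 2:a
5(b) covers 4:b
6(d) covers 2:a
7(d) covers 6:d
floor of heap: 0:a
completions by unplaced set U, small U first (add the entries for U minus each lowest piece of U):
  |U|=1: {3}:1  {5}:1  {7}:1
  |U|=2: {3,5}:2  {3,7}:2  {4,5}:1  {5,7}:2  {6,7}:1
  |U|=3: {3,4,5}:3  {3,5,7}:6  {3,6,7}:3  {4,5,7}:3  {5,6,7}:3
  |U|=4: {3,4,5,7}:12  {3,5,6,7}:12  {4,5,6,7}:6
  |U|=5: {3,4,5,6,7}:30
  |U|=6: {2,3,4,5,6,7}:30
  start at 0(a): 30

30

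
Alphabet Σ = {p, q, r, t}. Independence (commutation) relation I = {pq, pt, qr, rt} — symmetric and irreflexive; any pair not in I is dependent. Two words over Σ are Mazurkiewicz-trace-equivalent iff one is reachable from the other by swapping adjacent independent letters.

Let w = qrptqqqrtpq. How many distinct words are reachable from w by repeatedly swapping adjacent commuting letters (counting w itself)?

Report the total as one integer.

#0=q has no predecessor
#1=r has no predecessor
#2=p depends on [1:r]
#3=t depends on [0:q]
#4=q depends on [3:t]
#5=q depends on [4:q]
#6=q depends on [5:q]
#7=r depends on [2:p]
#8=t depends on [6:q]
#9=p depends on [7:r]
#10=q depends on [8:t]
sources: [0:q, 1:r]
N(rest) = Σ N(rest − s) over sources s of rest; N(one piece) = 1:
  size 1 → [9]=1  [10]=1
  size 2 → [7,9]=1  [8,10]=1  [9,10]=2
  size 3 → [2,7,9]=1  [6,8,10]=1  [7,9,10]=3  [8,9,10]=3
  size 4 → [1,2,7,9]=1  [2,7,9,10]=4  [5,6,8,10]=1  [6,8,9,10]=4  [7,8,9,10]=6
  size 5 → [1,2,7,9,10]=5  [2,7,8,9,10]=10  [4,5,6,8,10]=1  [5,6,8,9,10]=5  [6,7,8,9,10]=10
  size 6 → [1,2,7,8,9,10]=15  [2,6,7,8,9,10]=20  [3,4,5,6,8,10]=1  [4,5,6,8,9,10]=6  [5,6,7,8,9,10]=15
  size 7 → [0,3,4,5,6,8,10]=1  [1,2,6,7,8,9,10]=35  [2,5,6,7,8,9,10]=35  [3,4,5,6,8,9,10]=7  [4,5,6,7,8,9,10]=21
  size 8 → [0,3,4,5,6,8,9,10]=8  [1,2,5,6,7,8,9,10]=70  [2,4,5,6,7,8,9,10]=56  [3,4,5,6,7,8,9,10]=28
  size 9 → [0,3,4,5,6,7,8,9,10]=36  [1,2,4,5,6,7,8,9,10]=126  [2,3,4,5,6,7,8,9,10]=84
  first=0(q) contributes 210
  first=1(r) contributes 120
|[w]| = 330

330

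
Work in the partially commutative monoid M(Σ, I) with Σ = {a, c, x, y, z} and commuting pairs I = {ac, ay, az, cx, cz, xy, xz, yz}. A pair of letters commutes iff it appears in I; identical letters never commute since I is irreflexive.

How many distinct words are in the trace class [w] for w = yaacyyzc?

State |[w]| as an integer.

168

piece 0:y — minimal
piece 1:a — minimal
piece 2:a rests on {1:a}
piece 3:c rests on {0:y}
piece 4:y rests on {3:c}
piece 5:y rests on {4:y}
piece 6:z — minimal
piece 7:c rests on {5:y}
minimal pieces: {0:y, 1:a, 6:z}
ways to finish when only these pieces remain (= sum over removing one remaining piece with nothing left below it):
  1 left: {2}→1  {6}→1  {7}→1
  2 left: {1,2}→1  {2,6}→2  {2,7}→2  {5,7}→1  {6,7}→2
  3 left: {1,2,6}→3  {1,2,7}→3  {2,5,7}→3  {2,6,7}→6  {4,5,7}→1  {5,6,7}→3
  4 left: {1,2,5,7}→6  {1,2,6,7}→12  {2,4,5,7}→4  {2,5,6,7}→12  {3,4,5,7}→1  {4,5,6,7}→4
  5 left: {0,3,4,5,7}→1  {1,2,4,5,7}→10  {1,2,5,6,7}→30  {2,3,4,5,7}→5  {2,4,5,6,7}→20  {3,4,5,6,7}→5
  6 left: {0,2,3,4,5,7}→6  {0,3,4,5,6,7}→6  {1,2,3,4,5,7}→15  {1,2,4,5,6,7}→60  {2,3,4,5,6,7}→30
  placing 0:y first → 105 extensions
  placing 1:a first → 42 extensions
  placing 6:z first → 21 extensions
total linear extensions = 168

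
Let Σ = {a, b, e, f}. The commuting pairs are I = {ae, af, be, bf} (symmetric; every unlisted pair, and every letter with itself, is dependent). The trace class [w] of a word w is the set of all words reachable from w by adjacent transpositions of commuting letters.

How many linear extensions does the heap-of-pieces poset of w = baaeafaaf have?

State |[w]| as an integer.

piece 0:b — minimal
piece 1:a rests on {0:b}
piece 2:a rests on {1:a}
piece 3:e — minimal
piece 4:a rests on {2:a}
piece 5:f rests on {3:e}
piece 6:a rests on {4:a}
piece 7:a rests on {6:a}
piece 8:f rests on {5:f}
minimal pieces: {0:b, 3:e}
ways to finish when only these pieces remain (= sum over removing one remaining piece with nothing left below it):
  1 left: {7}→1  {8}→1
  2 left: {5,8}→1  {6,7}→1  {7,8}→2
  3 left: {3,5,8}→1  {4,6,7}→1  {5,7,8}→3  {6,7,8}→3
  4 left: {2,4,6,7}→1  {3,5,7,8}→4  {4,6,7,8}→4  {5,6,7,8}→6
  5 left: {1,2,4,6,7}→1  {2,4,6,7,8}→5  {3,5,6,7,8}→10  {4,5,6,7,8}→10
  6 left: {0,1,2,4,6,7}→1  {1,2,4,6,7,8}→6  {2,4,5,6,7,8}→15  {3,4,5,6,7,8}→20
  7 left: {0,1,2,4,6,7,8}→7  {1,2,4,5,6,7,8}→21  {2,3,4,5,6,7,8}→35
  placing 0:b first → 56 extensions
  placing 3:e first → 28 extensions
total linear extensions = 84

84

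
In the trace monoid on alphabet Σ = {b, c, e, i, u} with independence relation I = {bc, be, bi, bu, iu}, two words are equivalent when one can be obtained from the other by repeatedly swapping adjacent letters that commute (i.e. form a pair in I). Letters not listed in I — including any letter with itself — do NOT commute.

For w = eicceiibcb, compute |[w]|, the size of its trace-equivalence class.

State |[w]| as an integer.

45

drop 0:e onto floor
drop 1:i onto {0:e}
drop 2:c onto {1:i}
drop 3:c onto {2:c}
drop 4:e onto {3:c}
drop 5:i onto {4:e}
drop 6:i onto {5:i}
drop 7:b onto floor
drop 8:c onto {6:i}
drop 9:b onto {7:b}
ground layer = {0:e, 7:b}
drop-orders for the pieces not yet dropped (sum over which currently-grounded one goes next):
  1 to go: {8} 1  {9} 1
  2 to go: {6,8} 1  {7,9} 1  {8,9} 2
  3 to go: {5,6,8} 1  {6,8,9} 3  {7,8,9} 3
  4 to go: {4,5,6,8} 1  {5,6,8,9} 4  {6,7,8,9} 6
  5 to go: {3,4,5,6,8} 1  {4,5,6,8,9} 5  {5,6,7,8,9} 10
  6 to go: {2,3,4,5,6,8} 1  {3,4,5,6,8,9} 6  {4,5,6,7,8,9} 15
  7 to go: {1,2,3,4,5,6,8} 1  {2,3,4,5,6,8,9} 7  {3,4,5,6,7,8,9} 21
  8 to go: {0,1,2,3,4,5,6,8} 1  {1,2,3,4,5,6,8,9} 8  {2,3,4,5,6,7,8,9} 28
  if 0:e drops first: 36 orders
  if 7:b drops first: 9 orders
heap linearizations: 45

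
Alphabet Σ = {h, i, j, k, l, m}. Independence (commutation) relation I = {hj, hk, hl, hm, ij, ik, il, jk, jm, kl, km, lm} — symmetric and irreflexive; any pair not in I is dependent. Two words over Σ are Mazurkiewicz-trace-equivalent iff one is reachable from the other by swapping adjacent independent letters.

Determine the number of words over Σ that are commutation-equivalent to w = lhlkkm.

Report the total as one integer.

180

#0=l has no predecessor
#1=h has no predecessor
#2=l depends on [0:l]
#3=k has no predecessor
#4=k depends on [3:k]
#5=m has no predecessor
sources: [0:l, 1:h, 3:k, 5:m]
N(rest) = Σ N(rest − s) over sources s of rest; N(one piece) = 1:
  size 1 → [1]=1  [2]=1  [4]=1  [5]=1
  size 2 → [0,2]=1  [1,2]=2  [1,4]=2  [1,5]=2  [2,4]=2  [2,5]=2  [3,4]=1  [4,5]=2
  size 3 → [0,1,2]=3  [0,2,4]=3  [0,2,5]=3  [1,2,4]=6  [1,2,5]=6  [1,3,4]=3  [1,4,5]=6  [2,3,4]=3  [2,4,5]=6  [3,4,5]=3
  size 4 → [0,1,2,4]=12  [0,1,2,5]=12  [0,2,3,4]=6  [0,2,4,5]=12  [1,2,3,4]=12  [1,2,4,5]=24  [1,3,4,5]=12  [2,3,4,5]=12
  first=0(l) contributes 60
  first=1(h) contributes 30
  first=3(k) contributes 60
  first=5(m) contributes 30
|[w]| = 180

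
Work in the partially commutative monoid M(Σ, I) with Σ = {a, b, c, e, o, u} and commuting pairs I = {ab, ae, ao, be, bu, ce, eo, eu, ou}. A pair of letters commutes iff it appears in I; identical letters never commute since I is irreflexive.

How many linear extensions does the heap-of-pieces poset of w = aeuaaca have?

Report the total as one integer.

7

#0=a has no predecessor
#1=e has no predecessor
#2=u depends on [0:a]
#3=a depends on [2:u]
#4=a depends on [3:a]
#5=c depends on [4:a]
#6=a depends on [5:c]
sources: [0:a, 1:e]
N(rest) = Σ N(rest − s) over sources s of rest; N(one piece) = 1:
  size 1 → [1]=1  [6]=1
  size 2 → [1,6]=2  [5,6]=1
  size 3 → [1,5,6]=3  [4,5,6]=1
  size 4 → [1,4,5,6]=4  [3,4,5,6]=1
  size 5 → [1,3,4,5,6]=5  [2,3,4,5,6]=1
  first=0(a) contributes 6
  first=1(e) contributes 1
|[w]| = 7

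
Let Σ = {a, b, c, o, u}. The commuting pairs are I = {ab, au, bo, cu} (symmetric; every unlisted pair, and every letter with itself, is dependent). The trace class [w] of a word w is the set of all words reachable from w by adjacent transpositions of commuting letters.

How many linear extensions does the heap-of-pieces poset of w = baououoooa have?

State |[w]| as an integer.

3

piece 0:b — minimal
piece 1:a — minimal
piece 2:o rests on {1:a}
piece 3:u rests on {0:b, 2:o}
piece 4:o rests on {3:u}
piece 5:u rests on {4:o}
piece 6:o rests on {5:u}
piece 7:o rests on {6:o}
piece 8:o rests on {7:o}
piece 9:a rests on {8:o}
minimal pieces: {0:b, 1:a}
ways to finish when only these pieces remain (= sum over removing one remaining piece with nothing left below it):
  1 left: {9}→1
  2 left: {8,9}→1
  3 left: {7,8,9}→1
  4 left: {6,7,8,9}→1
  5 left: {5,6,7,8,9}→1
  6 left: {4,5,6,7,8,9}→1
  7 left: {3,4,5,6,7,8,9}→1
  8 left: {0,3,4,5,6,7,8,9}→1  {2,3,4,5,6,7,8,9}→1
  placing 0:b first → 1 extensions
  placing 1:a first → 2 extensions
total linear extensions = 3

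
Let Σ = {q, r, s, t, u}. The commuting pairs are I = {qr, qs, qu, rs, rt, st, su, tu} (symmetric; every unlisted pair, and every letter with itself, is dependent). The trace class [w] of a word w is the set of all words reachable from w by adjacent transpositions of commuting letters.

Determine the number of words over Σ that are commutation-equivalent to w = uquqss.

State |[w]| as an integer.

0(u) covers ∅
1(q) covers ∅
2(u) covers 0:u
3(q) covers 1:q
4(s) covers ∅
5(s) covers 4:s
floor of heap: 0:u, 1:q, 4:s
completions by unplaced set U, small U first (add the entries for U minus each lowest piece of U):
  |U|=1: {2}:1  {3}:1  {5}:1
  |U|=2: {0,2}:1  {1,3}:1  {2,3}:2  {2,5}:2  {3,5}:2  {4,5}:1
  |U|=3: {0,2,3}:3  {0,2,5}:3  {1,2,3}:3  {1,3,5}:3  {2,3,5}:6  {2,4,5}:3  {3,4,5}:3
  |U|=4: {0,1,2,3}:6  {0,2,3,5}:12  {0,2,4,5}:6  {1,2,3,5}:12  {1,3,4,5}:6  {2,3,4,5}:12
  start at 0(u): 30
  start at 1(q): 30
  start at 4(s): 30
sum over floor = 90

90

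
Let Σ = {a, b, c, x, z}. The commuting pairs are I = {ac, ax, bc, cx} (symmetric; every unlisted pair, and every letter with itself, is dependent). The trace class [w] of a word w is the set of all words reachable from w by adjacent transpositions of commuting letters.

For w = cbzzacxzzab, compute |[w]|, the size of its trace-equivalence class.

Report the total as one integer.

piece 0:c — minimal
piece 1:b — minimal
piece 2:z rests on {0:c, 1:b}
piece 3:z rests on {2:z}
piece 4:a rests on {3:z}
piece 5:c rests on {3:z}
piece 6:x rests on {3:z}
piece 7:z rests on {4:a, 5:c, 6:x}
piece 8:z rests on {7:z}
piece 9:a rests on {8:z}
piece 10:b rests on {9:a}
minimal pieces: {0:c, 1:b}
ways to finish when only these pieces remain (= sum over removing one remaining piece with nothing left below it):
  1 left: {10}→1
  2 left: {9,10}→1
  3 left: {8,9,10}→1
  4 left: {7,8,9,10}→1
  5 left: {4,7,8,9,10}→1  {5,7,8,9,10}→1  {6,7,8,9,10}→1
  6 left: {4,5,7,8,9,10}→2  {4,6,7,8,9,10}→2  {5,6,7,8,9,10}→2
  7 left: {4,5,6,7,8,9,10}→6
  8 left: {3,4,5,6,7,8,9,10}→6
  9 left: {2,3,4,5,6,7,8,9,10}→6
  placing 0:c first → 6 extensions
  placing 1:b first → 6 extensions
total linear extensions = 12

12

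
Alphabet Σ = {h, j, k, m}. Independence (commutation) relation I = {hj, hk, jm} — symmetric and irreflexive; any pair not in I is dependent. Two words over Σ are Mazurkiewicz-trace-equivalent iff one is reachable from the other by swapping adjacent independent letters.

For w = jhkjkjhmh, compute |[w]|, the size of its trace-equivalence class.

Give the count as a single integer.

piece 0:j — minimal
piece 1:h — minimal
piece 2:k rests on {0:j}
piece 3:j rests on {2:k}
piece 4:k rests on {3:j}
piece 5:j rests on {4:k}
piece 6:h rests on {1:h}
piece 7:m rests on {4:k, 6:h}
piece 8:h rests on {7:m}
minimal pieces: {0:j, 1:h}
ways to finish when only these pieces remain (= sum over removing one remaining piece with nothing left below it):
  1 left: {5}→1  {8}→1
  2 left: {5,8}→2  {7,8}→1
  3 left: {5,7,8}→3  {6,7,8}→1
  4 left: {1,6,7,8}→1  {4,5,7,8}→3  {5,6,7,8}→4
  5 left: {1,5,6,7,8}→5  {3,4,5,7,8}→3  {4,5,6,7,8}→7
  6 left: {1,4,5,6,7,8}→12  {2,3,4,5,7,8}→3  {3,4,5,6,7,8}→10
  7 left: {0,2,3,4,5,7,8}→3  {1,3,4,5,6,7,8}→22  {2,3,4,5,6,7,8}→13
  placing 0:j first → 35 extensions
  placing 1:h first → 16 extensions
total linear extensions = 51

51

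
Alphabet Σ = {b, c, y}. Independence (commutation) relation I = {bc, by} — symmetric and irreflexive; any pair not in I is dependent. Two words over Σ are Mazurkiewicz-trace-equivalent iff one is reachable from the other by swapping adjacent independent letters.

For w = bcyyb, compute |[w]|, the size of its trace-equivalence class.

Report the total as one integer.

10

#0=b has no predecessor
#1=c has no predecessor
#2=y depends on [1:c]
#3=y depends on [2:y]
#4=b depends on [0:b]
sources: [0:b, 1:c]
N(rest) = Σ N(rest − s) over sources s of rest; N(one piece) = 1:
  size 1 → [3]=1  [4]=1
  size 2 → [0,4]=1  [2,3]=1  [3,4]=2
  size 3 → [0,3,4]=3  [1,2,3]=1  [2,3,4]=3
  first=0(b) contributes 4
  first=1(c) contributes 6
|[w]| = 10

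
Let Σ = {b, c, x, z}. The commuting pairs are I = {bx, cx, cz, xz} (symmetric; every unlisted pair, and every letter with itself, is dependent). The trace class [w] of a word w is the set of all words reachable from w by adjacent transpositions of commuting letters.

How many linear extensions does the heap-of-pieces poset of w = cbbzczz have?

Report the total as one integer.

4

piece 0:c — minimal
piece 1:b rests on {0:c}
piece 2:b rests on {1:b}
piece 3:z rests on {2:b}
piece 4:c rests on {2:b}
piece 5:z rests on {3:z}
piece 6:z rests on {5:z}
minimal pieces: {0:c}
ways to finish when only these pieces remain (= sum over removing one remaining piece with nothing left below it):
  1 left: {4}→1  {6}→1
  2 left: {4,6}→2  {5,6}→1
  3 left: {3,5,6}→1  {4,5,6}→3
  4 left: {3,4,5,6}→4
  5 left: {2,3,4,5,6}→4
  placing 0:c first → 4 extensions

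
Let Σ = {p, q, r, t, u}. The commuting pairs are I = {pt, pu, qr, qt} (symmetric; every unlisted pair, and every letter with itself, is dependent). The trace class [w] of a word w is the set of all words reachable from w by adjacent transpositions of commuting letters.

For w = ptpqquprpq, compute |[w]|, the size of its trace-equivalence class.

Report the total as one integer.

11

0(p) covers ∅
1(t) covers ∅
2(p) covers 0:p
3(q) covers 2:p
4(q) covers 3:q
5(u) covers 1:t, 4:q
6(p) covers 4:q
7(r) covers 5:u, 6:p
8(p) covers 7:r
9(q) covers 8:p
floor of heap: 0:p, 1:t
completions by unplaced set U, small U first (add the entries for U minus each lowest piece of U):
  |U|=1: {9}:1
  |U|=2: {8,9}:1
  |U|=3: {7,8,9}:1
  |U|=4: {5,7,8,9}:1  {6,7,8,9}:1
  |U|=5: {1,5,7,8,9}:1  {5,6,7,8,9}:2
  |U|=6: {1,5,6,7,8,9}:3  {4,5,6,7,8,9}:2
  |U|=7: {1,4,5,6,7,8,9}:5  {3,4,5,6,7,8,9}:2
  |U|=8: {1,3,4,5,6,7,8,9}:7  {2,3,4,5,6,7,8,9}:2
  start at 0(p): 9
  start at 1(t): 2
sum over floor = 11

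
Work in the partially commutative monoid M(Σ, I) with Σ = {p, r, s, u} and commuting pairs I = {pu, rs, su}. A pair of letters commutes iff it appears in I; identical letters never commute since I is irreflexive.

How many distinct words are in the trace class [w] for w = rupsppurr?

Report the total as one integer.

15

drop 0:r onto floor
drop 1:u onto {0:r}
drop 2:p onto {0:r}
drop 3:s onto {2:p}
drop 4:p onto {3:s}
drop 5:p onto {4:p}
drop 6:u onto {1:u}
drop 7:r onto {5:p, 6:u}
drop 8:r onto {7:r}
ground layer = {0:r}
drop-orders for the pieces not yet dropped (sum over which currently-grounded one goes next):
  1 to go: {8} 1
  2 to go: {7,8} 1
  3 to go: {5,7,8} 1  {6,7,8} 1
  4 to go: {1,6,7,8} 1  {4,5,7,8} 1  {5,6,7,8} 2
  5 to go: {1,5,6,7,8} 3  {3,4,5,7,8} 1  {4,5,6,7,8} 3
  6 to go: {1,4,5,6,7,8} 6  {2,3,4,5,7,8} 1  {3,4,5,6,7,8} 4
  7 to go: {1,3,4,5,6,7,8} 10  {2,3,4,5,6,7,8} 5
  if 0:r drops first: 15 orders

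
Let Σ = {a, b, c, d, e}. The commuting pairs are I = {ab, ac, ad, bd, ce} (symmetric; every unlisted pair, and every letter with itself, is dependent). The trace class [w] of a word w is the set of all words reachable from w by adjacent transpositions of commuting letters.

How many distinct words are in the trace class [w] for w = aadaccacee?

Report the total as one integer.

205

piece 0:a — minimal
piece 1:a rests on {0:a}
piece 2:d — minimal
piece 3:a rests on {1:a}
piece 4:c rests on {2:d}
piece 5:c rests on {4:c}
piece 6:a rests on {3:a}
piece 7:c rests on {5:c}
piece 8:e rests on {2:d, 6:a}
piece 9:e rests on {8:e}
minimal pieces: {0:a, 2:d}
ways to finish when only these pieces remain (= sum over removing one remaining piece with nothing left below it):
  1 left: {7}→1  {9}→1
  2 left: {5,7}→1  {7,9}→2  {8,9}→1
  3 left: {4,5,7}→1  {5,7,9}→3  {6,8,9}→1  {7,8,9}→3
  4 left: {3,6,8,9}→1  {4,5,7,9}→4  {5,7,8,9}→6  {6,7,8,9}→4
  5 left: {1,3,6,8,9}→1  {3,6,7,8,9}→5  {4,5,7,8,9}→10  {5,6,7,8,9}→10
  6 left: {0,1,3,6,8,9}→1  {1,3,6,7,8,9}→6  {2,4,5,7,8,9}→10  {3,5,6,7,8,9}→15  {4,5,6,7,8,9}→20
  7 left: {0,1,3,6,7,8,9}→7  {1,3,5,6,7,8,9}→21  {2,4,5,6,7,8,9}→30  {3,4,5,6,7,8,9}→35
  8 left: {0,1,3,5,6,7,8,9}→28  {1,3,4,5,6,7,8,9}→56  {2,3,4,5,6,7,8,9}→65
  placing 0:a first → 121 extensions
  placing 2:d first → 84 extensions
total linear extensions = 205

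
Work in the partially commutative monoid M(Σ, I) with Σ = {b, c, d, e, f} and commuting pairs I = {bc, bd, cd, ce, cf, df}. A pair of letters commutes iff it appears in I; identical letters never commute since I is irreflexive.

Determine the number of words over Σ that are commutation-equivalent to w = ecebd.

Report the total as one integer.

#0=e has no predecessor
#1=c has no predecessor
#2=e depends on [0:e]
#3=b depends on [2:e]
#4=d depends on [2:e]
sources: [0:e, 1:c]
N(rest) = Σ N(rest − s) over sources s of rest; N(one piece) = 1:
  size 1 → [1]=1  [3]=1  [4]=1
  size 2 → [1,3]=2  [1,4]=2  [3,4]=2
  size 3 → [1,3,4]=6  [2,3,4]=2
  first=0(e) contributes 8
  first=1(c) contributes 2
|[w]| = 10

10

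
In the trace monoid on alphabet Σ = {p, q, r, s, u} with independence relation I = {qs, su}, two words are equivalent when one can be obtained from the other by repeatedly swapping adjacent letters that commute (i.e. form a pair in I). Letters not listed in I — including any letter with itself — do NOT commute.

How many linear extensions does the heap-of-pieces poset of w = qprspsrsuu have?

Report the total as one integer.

3

drop 0:q onto floor
drop 1:p onto {0:q}
drop 2:r onto {1:p}
drop 3:s onto {2:r}
drop 4:p onto {3:s}
drop 5:s onto {4:p}
drop 6:r onto {5:s}
drop 7:s onto {6:r}
drop 8:u onto {6:r}
drop 9:u onto {8:u}
ground layer = {0:q}
drop-orders for the pieces not yet dropped (sum over which currently-grounded one goes next):
  1 to go: {7} 1  {9} 1
  2 to go: {7,9} 2  {8,9} 1
  3 to go: {7,8,9} 3
  4 to go: {6,7,8,9} 3
  5 to go: {5,6,7,8,9} 3
  6 to go: {4,5,6,7,8,9} 3
  7 to go: {3,4,5,6,7,8,9} 3
  8 to go: {2,3,4,5,6,7,8,9} 3
  if 0:q drops first: 3 orders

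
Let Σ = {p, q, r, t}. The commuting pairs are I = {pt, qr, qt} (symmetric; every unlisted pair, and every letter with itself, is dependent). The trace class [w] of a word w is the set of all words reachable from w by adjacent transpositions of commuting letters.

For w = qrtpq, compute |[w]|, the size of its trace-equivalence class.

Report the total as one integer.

piece 0:q — minimal
piece 1:r — minimal
piece 2:t rests on {1:r}
piece 3:p rests on {0:q, 1:r}
piece 4:q rests on {3:p}
minimal pieces: {0:q, 1:r}
ways to finish when only these pieces remain (= sum over removing one remaining piece with nothing left below it):
  1 left: {2}→1  {4}→1
  2 left: {2,4}→2  {3,4}→1
  3 left: {0,3,4}→1  {2,3,4}→3
  placing 0:q first → 3 extensions
  placing 1:r first → 4 extensions
total linear extensions = 7

7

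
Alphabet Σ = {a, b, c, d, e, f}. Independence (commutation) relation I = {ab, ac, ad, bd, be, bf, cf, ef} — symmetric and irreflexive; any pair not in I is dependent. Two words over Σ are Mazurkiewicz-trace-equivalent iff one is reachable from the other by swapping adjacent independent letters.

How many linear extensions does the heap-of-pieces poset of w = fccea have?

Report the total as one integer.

4

0(f) covers ∅
1(c) covers ∅
2(c) covers 1:c
3(e) covers 2:c
4(a) covers 0:f, 3:e
floor of heap: 0:f, 1:c
completions by unplaced set U, small U first (add the entries for U minus each lowest piece of U):
  |U|=1: {4}:1
  |U|=2: {0,4}:1  {3,4}:1
  |U|=3: {0,3,4}:2  {2,3,4}:1
  start at 0(f): 1
  start at 1(c): 3
sum over floor = 4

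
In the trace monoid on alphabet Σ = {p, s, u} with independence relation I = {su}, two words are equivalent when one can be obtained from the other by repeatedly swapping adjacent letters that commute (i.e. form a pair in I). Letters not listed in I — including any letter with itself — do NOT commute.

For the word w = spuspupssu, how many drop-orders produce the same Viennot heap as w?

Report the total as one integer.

#0=s has no predecessor
#1=p depends on [0:s]
#2=u depends on [1:p]
#3=s depends on [1:p]
#4=p depends on [2:u, 3:s]
#5=u depends on [4:p]
#6=p depends on [5:u]
#7=s depends on [6:p]
#8=s depends on [7:s]
#9=u depends on [6:p]
sources: [0:s]
N(rest) = Σ N(rest − s) over sources s of rest; N(one piece) = 1:
  size 1 → [8]=1  [9]=1
  size 2 → [7,8]=1  [8,9]=2
  size 3 → [7,8,9]=3
  size 4 → [6,7,8,9]=3
  size 5 → [5,6,7,8,9]=3
  size 6 → [4,5,6,7,8,9]=3
  size 7 → [2,4,5,6,7,8,9]=3  [3,4,5,6,7,8,9]=3
  size 8 → [2,3,4,5,6,7,8,9]=6
  first=0(s) contributes 6

6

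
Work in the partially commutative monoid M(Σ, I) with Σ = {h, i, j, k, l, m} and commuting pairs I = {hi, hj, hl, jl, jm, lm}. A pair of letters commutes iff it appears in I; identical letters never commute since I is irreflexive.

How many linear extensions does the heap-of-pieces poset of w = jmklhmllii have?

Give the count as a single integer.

20

#0=j has no predecessor
#1=m has no predecessor
#2=k depends on [0:j, 1:m]
#3=l depends on [2:k]
#4=h depends on [2:k]
#5=m depends on [4:h]
#6=l depends on [3:l]
#7=l depends on [6:l]
#8=i depends on [5:m, 7:l]
#9=i depends on [8:i]
sources: [0:j, 1:m]
N(rest) = Σ N(rest − s) over sources s of rest; N(one piece) = 1:
  size 1 → [9]=1
  size 2 → [8,9]=1
  size 3 → [5,8,9]=1  [7,8,9]=1
  size 4 → [4,5,8,9]=1  [5,7,8,9]=2  [6,7,8,9]=1
  size 5 → [3,6,7,8,9]=1  [4,5,7,8,9]=3  [5,6,7,8,9]=3
  size 6 → [3,5,6,7,8,9]=4  [4,5,6,7,8,9]=6
  size 7 → [3,4,5,6,7,8,9]=10
  size 8 → [2,3,4,5,6,7,8,9]=10
  first=0(j) contributes 10
  first=1(m) contributes 10
|[w]| = 20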